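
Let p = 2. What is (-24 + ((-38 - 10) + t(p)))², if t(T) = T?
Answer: 4900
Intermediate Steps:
(-24 + ((-38 - 10) + t(p)))² = (-24 + ((-38 - 10) + 2))² = (-24 + (-48 + 2))² = (-24 - 46)² = (-70)² = 4900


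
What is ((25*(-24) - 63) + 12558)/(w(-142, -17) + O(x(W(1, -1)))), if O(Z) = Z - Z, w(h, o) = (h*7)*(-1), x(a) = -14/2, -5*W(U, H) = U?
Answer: 11895/994 ≈ 11.967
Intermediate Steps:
W(U, H) = -U/5
x(a) = -7 (x(a) = -14*1/2 = -7)
w(h, o) = -7*h (w(h, o) = (7*h)*(-1) = -7*h)
O(Z) = 0
((25*(-24) - 63) + 12558)/(w(-142, -17) + O(x(W(1, -1)))) = ((25*(-24) - 63) + 12558)/(-7*(-142) + 0) = ((-600 - 63) + 12558)/(994 + 0) = (-663 + 12558)/994 = 11895*(1/994) = 11895/994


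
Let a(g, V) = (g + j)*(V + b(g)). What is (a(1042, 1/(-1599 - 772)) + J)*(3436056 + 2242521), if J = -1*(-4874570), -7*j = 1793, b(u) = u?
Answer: 536590912001360067/16597 ≈ 3.2331e+13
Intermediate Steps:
j = -1793/7 (j = -1/7*1793 = -1793/7 ≈ -256.14)
J = 4874570
a(g, V) = (-1793/7 + g)*(V + g) (a(g, V) = (g - 1793/7)*(V + g) = (-1793/7 + g)*(V + g))
(a(1042, 1/(-1599 - 772)) + J)*(3436056 + 2242521) = ((1042**2 - 1793/(7*(-1599 - 772)) - 1793/7*1042 + 1042/(-1599 - 772)) + 4874570)*(3436056 + 2242521) = ((1085764 - 1793/7/(-2371) - 1868306/7 + 1042/(-2371)) + 4874570)*5678577 = ((1085764 - 1793/7*(-1/2371) - 1868306/7 - 1/2371*1042) + 4874570)*5678577 = ((1085764 + 1793/16597 - 1868306/7 - 1042/2371) + 4874570)*5678577 = (13590666081/16597 + 4874570)*5678577 = (94493904371/16597)*5678577 = 536590912001360067/16597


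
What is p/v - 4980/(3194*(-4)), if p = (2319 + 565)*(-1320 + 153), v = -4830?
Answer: 256091171/367310 ≈ 697.21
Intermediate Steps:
p = -3365628 (p = 2884*(-1167) = -3365628)
p/v - 4980/(3194*(-4)) = -3365628/(-4830) - 4980/(3194*(-4)) = -3365628*(-1/4830) - 4980/(-12776) = 80134/115 - 4980*(-1/12776) = 80134/115 + 1245/3194 = 256091171/367310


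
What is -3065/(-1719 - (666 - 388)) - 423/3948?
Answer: 79829/55916 ≈ 1.4277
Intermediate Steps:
-3065/(-1719 - (666 - 388)) - 423/3948 = -3065/(-1719 - 1*278) - 423*1/3948 = -3065/(-1719 - 278) - 3/28 = -3065/(-1997) - 3/28 = -3065*(-1/1997) - 3/28 = 3065/1997 - 3/28 = 79829/55916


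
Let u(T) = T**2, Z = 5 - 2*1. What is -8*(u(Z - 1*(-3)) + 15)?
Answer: -408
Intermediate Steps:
Z = 3 (Z = 5 - 2 = 3)
-8*(u(Z - 1*(-3)) + 15) = -8*((3 - 1*(-3))**2 + 15) = -8*((3 + 3)**2 + 15) = -8*(6**2 + 15) = -8*(36 + 15) = -8*51 = -408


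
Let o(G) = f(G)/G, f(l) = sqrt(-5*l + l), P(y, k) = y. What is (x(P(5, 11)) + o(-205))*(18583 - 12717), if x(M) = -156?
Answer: -915096 - 11732*sqrt(205)/205 ≈ -9.1592e+5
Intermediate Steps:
f(l) = 2*sqrt(-l) (f(l) = sqrt(-4*l) = 2*sqrt(-l))
o(G) = 2*sqrt(-G)/G (o(G) = (2*sqrt(-G))/G = 2*sqrt(-G)/G)
(x(P(5, 11)) + o(-205))*(18583 - 12717) = (-156 - 2/sqrt(205))*(18583 - 12717) = (-156 - 2*sqrt(205)/205)*5866 = -915096 - 11732*sqrt(205)/205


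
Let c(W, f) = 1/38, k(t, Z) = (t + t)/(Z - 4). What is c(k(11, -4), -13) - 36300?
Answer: -1379399/38 ≈ -36300.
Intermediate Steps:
k(t, Z) = 2*t/(-4 + Z) (k(t, Z) = (2*t)/(-4 + Z) = 2*t/(-4 + Z))
c(W, f) = 1/38
c(k(11, -4), -13) - 36300 = 1/38 - 36300 = -1379399/38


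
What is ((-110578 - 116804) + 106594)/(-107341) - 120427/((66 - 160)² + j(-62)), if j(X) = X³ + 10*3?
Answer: 40643010663/24630680542 ≈ 1.6501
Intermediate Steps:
j(X) = 30 + X³ (j(X) = X³ + 30 = 30 + X³)
((-110578 - 116804) + 106594)/(-107341) - 120427/((66 - 160)² + j(-62)) = ((-110578 - 116804) + 106594)/(-107341) - 120427/((66 - 160)² + (30 + (-62)³)) = (-227382 + 106594)*(-1/107341) - 120427/((-94)² + (30 - 238328)) = -120788*(-1/107341) - 120427/(8836 - 238298) = 120788/107341 - 120427/(-229462) = 120788/107341 - 120427*(-1/229462) = 120788/107341 + 120427/229462 = 40643010663/24630680542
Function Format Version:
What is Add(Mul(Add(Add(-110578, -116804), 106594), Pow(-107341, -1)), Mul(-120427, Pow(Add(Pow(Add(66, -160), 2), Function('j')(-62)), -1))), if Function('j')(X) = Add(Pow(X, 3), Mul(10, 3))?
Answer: Rational(40643010663, 24630680542) ≈ 1.6501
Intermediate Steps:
Function('j')(X) = Add(30, Pow(X, 3)) (Function('j')(X) = Add(Pow(X, 3), 30) = Add(30, Pow(X, 3)))
Add(Mul(Add(Add(-110578, -116804), 106594), Pow(-107341, -1)), Mul(-120427, Pow(Add(Pow(Add(66, -160), 2), Function('j')(-62)), -1))) = Add(Mul(Add(Add(-110578, -116804), 106594), Pow(-107341, -1)), Mul(-120427, Pow(Add(Pow(Add(66, -160), 2), Add(30, Pow(-62, 3))), -1))) = Add(Mul(Add(-227382, 106594), Rational(-1, 107341)), Mul(-120427, Pow(Add(Pow(-94, 2), Add(30, -238328)), -1))) = Add(Mul(-120788, Rational(-1, 107341)), Mul(-120427, Pow(Add(8836, -238298), -1))) = Add(Rational(120788, 107341), Mul(-120427, Pow(-229462, -1))) = Add(Rational(120788, 107341), Mul(-120427, Rational(-1, 229462))) = Add(Rational(120788, 107341), Rational(120427, 229462)) = Rational(40643010663, 24630680542)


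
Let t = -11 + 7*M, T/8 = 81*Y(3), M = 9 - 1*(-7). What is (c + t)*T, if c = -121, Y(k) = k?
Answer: -38880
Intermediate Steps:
M = 16 (M = 9 + 7 = 16)
T = 1944 (T = 8*(81*3) = 8*243 = 1944)
t = 101 (t = -11 + 7*16 = -11 + 112 = 101)
(c + t)*T = (-121 + 101)*1944 = -20*1944 = -38880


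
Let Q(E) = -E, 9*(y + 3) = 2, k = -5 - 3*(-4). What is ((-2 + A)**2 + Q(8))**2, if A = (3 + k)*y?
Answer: 5066022976/6561 ≈ 7.7214e+5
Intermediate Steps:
k = 7 (k = -5 + 12 = 7)
y = -25/9 (y = -3 + (1/9)*2 = -3 + 2/9 = -25/9 ≈ -2.7778)
A = -250/9 (A = (3 + 7)*(-25/9) = 10*(-25/9) = -250/9 ≈ -27.778)
((-2 + A)**2 + Q(8))**2 = ((-2 - 250/9)**2 - 1*8)**2 = ((-268/9)**2 - 8)**2 = (71824/81 - 8)**2 = (71176/81)**2 = 5066022976/6561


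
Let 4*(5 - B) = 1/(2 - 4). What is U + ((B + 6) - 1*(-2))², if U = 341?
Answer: 32849/64 ≈ 513.27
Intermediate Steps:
B = 41/8 (B = 5 - 1/(4*(2 - 4)) = 5 - ¼/(-2) = 5 - ¼*(-½) = 5 + ⅛ = 41/8 ≈ 5.1250)
U + ((B + 6) - 1*(-2))² = 341 + ((41/8 + 6) - 1*(-2))² = 341 + (89/8 + 2)² = 341 + (105/8)² = 341 + 11025/64 = 32849/64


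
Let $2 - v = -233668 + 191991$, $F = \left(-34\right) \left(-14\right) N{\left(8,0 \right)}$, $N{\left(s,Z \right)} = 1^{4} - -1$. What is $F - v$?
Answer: $-40727$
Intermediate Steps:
$N{\left(s,Z \right)} = 2$ ($N{\left(s,Z \right)} = 1 + 1 = 2$)
$F = 952$ ($F = \left(-34\right) \left(-14\right) 2 = 476 \cdot 2 = 952$)
$v = 41679$ ($v = 2 - \left(-233668 + 191991\right) = 2 - -41677 = 2 + 41677 = 41679$)
$F - v = 952 - 41679 = -40727$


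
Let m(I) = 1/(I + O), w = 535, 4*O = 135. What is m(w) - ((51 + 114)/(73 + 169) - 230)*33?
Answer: 34432133/4550 ≈ 7567.5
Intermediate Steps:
O = 135/4 (O = (1/4)*135 = 135/4 ≈ 33.750)
m(I) = 1/(135/4 + I) (m(I) = 1/(I + 135/4) = 1/(135/4 + I))
m(w) - ((51 + 114)/(73 + 169) - 230)*33 = 4/(135 + 4*535) - ((51 + 114)/(73 + 169) - 230)*33 = 4/(135 + 2140) - (165/242 - 230)*33 = 4/2275 - (165*(1/242) - 230)*33 = 4*(1/2275) - (15/22 - 230)*33 = 4/2275 - (-5045)*33/22 = 4/2275 - 1*(-15135/2) = 4/2275 + 15135/2 = 34432133/4550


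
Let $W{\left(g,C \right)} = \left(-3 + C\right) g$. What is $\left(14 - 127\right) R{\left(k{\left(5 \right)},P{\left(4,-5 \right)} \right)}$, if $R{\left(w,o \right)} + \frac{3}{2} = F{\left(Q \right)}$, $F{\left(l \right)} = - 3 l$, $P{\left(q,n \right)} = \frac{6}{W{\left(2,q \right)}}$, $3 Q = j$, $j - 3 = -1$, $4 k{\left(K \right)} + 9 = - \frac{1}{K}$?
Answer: $\frac{791}{2} \approx 395.5$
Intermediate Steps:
$k{\left(K \right)} = - \frac{9}{4} - \frac{1}{4 K}$ ($k{\left(K \right)} = - \frac{9}{4} + \frac{\left(-1\right) \frac{1}{K}}{4} = - \frac{9}{4} - \frac{1}{4 K}$)
$j = 2$ ($j = 3 - 1 = 2$)
$W{\left(g,C \right)} = g \left(-3 + C\right)$
$Q = \frac{2}{3}$ ($Q = \frac{1}{3} \cdot 2 = \frac{2}{3} \approx 0.66667$)
$P{\left(q,n \right)} = \frac{6}{-6 + 2 q}$ ($P{\left(q,n \right)} = \frac{6}{2 \left(-3 + q\right)} = \frac{6}{-6 + 2 q}$)
$R{\left(w,o \right)} = - \frac{7}{2}$ ($R{\left(w,o \right)} = - \frac{3}{2} - 2 = - \frac{7}{2}$)
$\left(14 - 127\right) R{\left(k{\left(5 \right)},P{\left(4,-5 \right)} \right)} = \left(14 - 127\right) \left(- \frac{7}{2}\right) = \left(-113\right) \left(- \frac{7}{2}\right) = \frac{791}{2}$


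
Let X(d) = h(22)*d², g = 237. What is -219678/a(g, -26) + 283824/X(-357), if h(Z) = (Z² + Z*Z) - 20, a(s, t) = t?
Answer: 122879010405/14543347 ≈ 8449.2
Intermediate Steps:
h(Z) = -20 + 2*Z² (h(Z) = (Z² + Z²) - 20 = 2*Z² - 20 = -20 + 2*Z²)
X(d) = 948*d² (X(d) = (-20 + 2*22²)*d² = (-20 + 2*484)*d² = (-20 + 968)*d² = 948*d²)
-219678/a(g, -26) + 283824/X(-357) = -219678/(-26) + 283824/((948*(-357)²)) = -219678*(-1/26) + 283824/((948*127449)) = 109839/13 + 283824/120821652 = 109839/13 + 283824*(1/120821652) = 109839/13 + 2628/1118719 = 122879010405/14543347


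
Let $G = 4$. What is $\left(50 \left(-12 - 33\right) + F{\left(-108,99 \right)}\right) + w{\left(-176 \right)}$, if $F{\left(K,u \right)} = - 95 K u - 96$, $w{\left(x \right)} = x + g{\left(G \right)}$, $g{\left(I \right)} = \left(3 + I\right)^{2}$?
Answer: $1013267$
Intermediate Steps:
$w{\left(x \right)} = 49 + x$ ($w{\left(x \right)} = x + \left(3 + 4\right)^{2} = x + 7^{2} = x + 49 = 49 + x$)
$F{\left(K,u \right)} = -96 - 95 K u$ ($F{\left(K,u \right)} = - 95 K u - 96 = -96 - 95 K u$)
$\left(50 \left(-12 - 33\right) + F{\left(-108,99 \right)}\right) + w{\left(-176 \right)} = \left(50 \left(-12 - 33\right) - \left(96 - 1015740\right)\right) + \left(49 - 176\right) = \left(50 \left(-45\right) + \left(-96 + 1015740\right)\right) - 127 = \left(-2250 + 1015644\right) - 127 = 1013394 - 127 = 1013267$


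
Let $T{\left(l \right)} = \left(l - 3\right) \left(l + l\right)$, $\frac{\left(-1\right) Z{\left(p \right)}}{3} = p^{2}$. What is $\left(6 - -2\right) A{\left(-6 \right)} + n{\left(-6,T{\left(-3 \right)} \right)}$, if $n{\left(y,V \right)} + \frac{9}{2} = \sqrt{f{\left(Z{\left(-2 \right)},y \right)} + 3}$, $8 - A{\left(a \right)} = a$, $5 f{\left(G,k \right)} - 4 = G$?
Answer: $\frac{215}{2} + \frac{\sqrt{35}}{5} \approx 108.68$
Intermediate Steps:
$Z{\left(p \right)} = - 3 p^{2}$
$f{\left(G,k \right)} = \frac{4}{5} + \frac{G}{5}$
$T{\left(l \right)} = 2 l \left(-3 + l\right)$ ($T{\left(l \right)} = \left(-3 + l\right) 2 l = 2 l \left(-3 + l\right)$)
$A{\left(a \right)} = 8 - a$
$n{\left(y,V \right)} = - \frac{9}{2} + \frac{\sqrt{35}}{5}$ ($n{\left(y,V \right)} = - \frac{9}{2} + \sqrt{\left(\frac{4}{5} + \frac{\left(-3\right) \left(-2\right)^{2}}{5}\right) + 3} = - \frac{9}{2} + \sqrt{\left(\frac{4}{5} + \frac{\left(-3\right) 4}{5}\right) + 3} = - \frac{9}{2} + \sqrt{\left(\frac{4}{5} + \frac{1}{5} \left(-12\right)\right) + 3} = - \frac{9}{2} + \sqrt{\left(\frac{4}{5} - \frac{12}{5}\right) + 3} = - \frac{9}{2} + \sqrt{- \frac{8}{5} + 3} = - \frac{9}{2} + \sqrt{\frac{7}{5}} = - \frac{9}{2} + \frac{\sqrt{35}}{5}$)
$\left(6 - -2\right) A{\left(-6 \right)} + n{\left(-6,T{\left(-3 \right)} \right)} = \left(6 - -2\right) \left(8 - -6\right) - \left(\frac{9}{2} - \frac{\sqrt{35}}{5}\right) = \left(6 + 2\right) \left(8 + 6\right) - \left(\frac{9}{2} - \frac{\sqrt{35}}{5}\right) = 8 \cdot 14 - \left(\frac{9}{2} - \frac{\sqrt{35}}{5}\right) = 112 - \left(\frac{9}{2} - \frac{\sqrt{35}}{5}\right) = \frac{215}{2} + \frac{\sqrt{35}}{5}$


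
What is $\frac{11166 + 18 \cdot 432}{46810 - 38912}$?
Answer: $\frac{861}{359} \approx 2.3983$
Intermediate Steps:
$\frac{11166 + 18 \cdot 432}{46810 - 38912} = \frac{11166 + 7776}{7898} = 18942 \cdot \frac{1}{7898} = \frac{861}{359}$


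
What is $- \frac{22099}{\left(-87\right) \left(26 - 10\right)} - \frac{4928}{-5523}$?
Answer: $\frac{2046231}{122032} \approx 16.768$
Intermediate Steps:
$- \frac{22099}{\left(-87\right) \left(26 - 10\right)} - \frac{4928}{-5523} = - \frac{22099}{\left(-87\right) \left(26 - 10\right)} - - \frac{704}{789} = - \frac{22099}{\left(-87\right) 16} + \frac{704}{789} = - \frac{22099}{-1392} + \frac{704}{789} = \left(-22099\right) \left(- \frac{1}{1392}\right) + \frac{704}{789} = \frac{22099}{1392} + \frac{704}{789} = \frac{2046231}{122032}$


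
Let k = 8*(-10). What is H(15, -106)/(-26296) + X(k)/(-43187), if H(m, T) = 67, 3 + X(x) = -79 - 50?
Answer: 30397/59770808 ≈ 0.00050856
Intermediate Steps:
k = -80
X(x) = -132 (X(x) = -3 + (-79 - 50) = -3 - 129 = -132)
H(15, -106)/(-26296) + X(k)/(-43187) = 67/(-26296) - 132/(-43187) = 67*(-1/26296) - 132*(-1/43187) = -67/26296 + 132/43187 = 30397/59770808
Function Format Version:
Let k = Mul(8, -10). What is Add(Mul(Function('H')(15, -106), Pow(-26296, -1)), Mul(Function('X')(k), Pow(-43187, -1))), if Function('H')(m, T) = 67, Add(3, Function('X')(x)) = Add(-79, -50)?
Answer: Rational(30397, 59770808) ≈ 0.00050856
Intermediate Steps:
k = -80
Function('X')(x) = -132 (Function('X')(x) = Add(-3, Add(-79, -50)) = Add(-3, -129) = -132)
Add(Mul(Function('H')(15, -106), Pow(-26296, -1)), Mul(Function('X')(k), Pow(-43187, -1))) = Add(Mul(67, Pow(-26296, -1)), Mul(-132, Pow(-43187, -1))) = Add(Mul(67, Rational(-1, 26296)), Mul(-132, Rational(-1, 43187))) = Add(Rational(-67, 26296), Rational(132, 43187)) = Rational(30397, 59770808)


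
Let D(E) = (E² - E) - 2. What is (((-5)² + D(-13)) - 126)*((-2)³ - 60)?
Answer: -5372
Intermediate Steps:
D(E) = -2 + E² - E
(((-5)² + D(-13)) - 126)*((-2)³ - 60) = (((-5)² + (-2 + (-13)² - 1*(-13))) - 126)*((-2)³ - 60) = ((25 + (-2 + 169 + 13)) - 126)*(-8 - 60) = ((25 + 180) - 126)*(-68) = (205 - 126)*(-68) = 79*(-68) = -5372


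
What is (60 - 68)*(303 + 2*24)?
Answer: -2808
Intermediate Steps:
(60 - 68)*(303 + 2*24) = -8*(303 + 48) = -8*351 = -2808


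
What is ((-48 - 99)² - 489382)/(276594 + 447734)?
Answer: -467773/724328 ≈ -0.64580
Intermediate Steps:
((-48 - 99)² - 489382)/(276594 + 447734) = ((-147)² - 489382)/724328 = (21609 - 489382)*(1/724328) = -467773*1/724328 = -467773/724328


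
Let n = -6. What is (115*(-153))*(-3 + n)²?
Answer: -1425195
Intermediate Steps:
(115*(-153))*(-3 + n)² = (115*(-153))*(-3 - 6)² = -17595*(-9)² = -17595*81 = -1425195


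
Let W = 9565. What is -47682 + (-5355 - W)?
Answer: -62602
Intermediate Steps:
-47682 + (-5355 - W) = -47682 + (-5355 - 1*9565) = -47682 + (-5355 - 9565) = -47682 - 14920 = -62602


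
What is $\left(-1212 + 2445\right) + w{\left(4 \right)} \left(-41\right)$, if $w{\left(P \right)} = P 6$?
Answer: $249$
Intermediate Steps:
$w{\left(P \right)} = 6 P$
$\left(-1212 + 2445\right) + w{\left(4 \right)} \left(-41\right) = \left(-1212 + 2445\right) + 6 \cdot 4 \left(-41\right) = 1233 + 24 \left(-41\right) = 1233 - 984 = 249$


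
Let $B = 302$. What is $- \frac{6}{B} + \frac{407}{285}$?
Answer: $\frac{60602}{43035} \approx 1.4082$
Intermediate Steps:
$- \frac{6}{B} + \frac{407}{285} = - \frac{6}{302} + \frac{407}{285} = \left(-6\right) \frac{1}{302} + 407 \cdot \frac{1}{285} = - \frac{3}{151} + \frac{407}{285} = \frac{60602}{43035}$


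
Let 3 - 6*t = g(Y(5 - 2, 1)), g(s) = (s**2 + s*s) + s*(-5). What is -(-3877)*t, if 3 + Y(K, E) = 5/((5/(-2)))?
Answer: -46524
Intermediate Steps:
Y(K, E) = -5 (Y(K, E) = -3 + 5/((5/(-2))) = -3 + 5/((5*(-1/2))) = -3 + 5/(-5/2) = -3 + 5*(-2/5) = -3 - 2 = -5)
g(s) = -5*s + 2*s**2 (g(s) = (s**2 + s**2) - 5*s = 2*s**2 - 5*s = -5*s + 2*s**2)
t = -12 (t = 1/2 - (-5)*(-5 + 2*(-5))/6 = 1/2 - (-5)*(-5 - 10)/6 = 1/2 - (-5)*(-15)/6 = 1/2 - 1/6*75 = 1/2 - 25/2 = -12)
-(-3877)*t = -(-3877)*(-12) = -3877*12 = -46524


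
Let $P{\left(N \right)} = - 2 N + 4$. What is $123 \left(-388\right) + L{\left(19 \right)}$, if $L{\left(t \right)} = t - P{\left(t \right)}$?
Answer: $-47671$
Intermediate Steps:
$P{\left(N \right)} = 4 - 2 N$
$L{\left(t \right)} = -4 + 3 t$ ($L{\left(t \right)} = t - \left(4 - 2 t\right) = t + \left(-4 + 2 t\right) = -4 + 3 t$)
$123 \left(-388\right) + L{\left(19 \right)} = 123 \left(-388\right) + \left(-4 + 3 \cdot 19\right) = -47724 + \left(-4 + 57\right) = -47724 + 53 = -47671$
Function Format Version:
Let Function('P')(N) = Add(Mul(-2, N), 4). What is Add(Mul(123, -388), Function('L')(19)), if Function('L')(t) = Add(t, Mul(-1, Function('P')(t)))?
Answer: -47671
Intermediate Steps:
Function('P')(N) = Add(4, Mul(-2, N))
Function('L')(t) = Add(-4, Mul(3, t)) (Function('L')(t) = Add(t, Mul(-1, Add(4, Mul(-2, t)))) = Add(t, Add(-4, Mul(2, t))) = Add(-4, Mul(3, t)))
Add(Mul(123, -388), Function('L')(19)) = Add(Mul(123, -388), Add(-4, Mul(3, 19))) = Add(-47724, Add(-4, 57)) = Add(-47724, 53) = -47671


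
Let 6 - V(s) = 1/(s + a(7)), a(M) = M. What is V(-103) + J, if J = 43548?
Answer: 4181185/96 ≈ 43554.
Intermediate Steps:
V(s) = 6 - 1/(7 + s) (V(s) = 6 - 1/(s + 7) = 6 - 1/(7 + s))
V(-103) + J = (41 + 6*(-103))/(7 - 103) + 43548 = (41 - 618)/(-96) + 43548 = -1/96*(-577) + 43548 = 577/96 + 43548 = 4181185/96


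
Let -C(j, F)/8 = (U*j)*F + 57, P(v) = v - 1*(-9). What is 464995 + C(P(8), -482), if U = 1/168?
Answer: 9763513/21 ≈ 4.6493e+5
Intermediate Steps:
P(v) = 9 + v (P(v) = v + 9 = 9 + v)
U = 1/168 ≈ 0.0059524
C(j, F) = -456 - F*j/21 (C(j, F) = -8*((j/168)*F + 57) = -8*(F*j/168 + 57) = -8*(57 + F*j/168) = -456 - F*j/21)
464995 + C(P(8), -482) = 464995 + (-456 - 1/21*(-482)*(9 + 8)) = 464995 + (-456 - 1/21*(-482)*17) = 464995 + (-456 + 8194/21) = 464995 - 1382/21 = 9763513/21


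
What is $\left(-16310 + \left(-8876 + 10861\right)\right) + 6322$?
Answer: $-8003$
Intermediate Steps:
$\left(-16310 + \left(-8876 + 10861\right)\right) + 6322 = \left(-16310 + 1985\right) + 6322 = -14325 + 6322 = -8003$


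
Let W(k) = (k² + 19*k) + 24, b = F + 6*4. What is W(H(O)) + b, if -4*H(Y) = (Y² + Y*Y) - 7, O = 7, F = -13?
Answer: 1925/16 ≈ 120.31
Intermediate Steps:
H(Y) = 7/4 - Y²/2 (H(Y) = -((Y² + Y*Y) - 7)/4 = -((Y² + Y²) - 7)/4 = -(2*Y² - 7)/4 = -(-7 + 2*Y²)/4 = 7/4 - Y²/2)
b = 11 (b = -13 + 6*4 = -13 + 24 = 11)
W(k) = 24 + k² + 19*k
W(H(O)) + b = (24 + (7/4 - ½*7²)² + 19*(7/4 - ½*7²)) + 11 = (24 + (7/4 - ½*49)² + 19*(7/4 - ½*49)) + 11 = (24 + (7/4 - 49/2)² + 19*(7/4 - 49/2)) + 11 = (24 + (-91/4)² + 19*(-91/4)) + 11 = (24 + 8281/16 - 1729/4) + 11 = 1749/16 + 11 = 1925/16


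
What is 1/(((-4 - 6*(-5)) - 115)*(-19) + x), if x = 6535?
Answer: 1/8226 ≈ 0.00012157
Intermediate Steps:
1/(((-4 - 6*(-5)) - 115)*(-19) + x) = 1/(((-4 - 6*(-5)) - 115)*(-19) + 6535) = 1/(((-4 + 30) - 115)*(-19) + 6535) = 1/((26 - 115)*(-19) + 6535) = 1/(-89*(-19) + 6535) = 1/(1691 + 6535) = 1/8226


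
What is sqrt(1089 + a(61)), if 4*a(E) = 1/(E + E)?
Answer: 31*sqrt(67466)/244 ≈ 33.000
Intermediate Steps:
a(E) = 1/(8*E) (a(E) = 1/(4*(E + E)) = 1/(4*((2*E))) = (1/(2*E))/4 = 1/(8*E))
sqrt(1089 + a(61)) = sqrt(1089 + (1/8)/61) = sqrt(1089 + (1/8)*(1/61)) = sqrt(1089 + 1/488) = sqrt(531433/488) = 31*sqrt(67466)/244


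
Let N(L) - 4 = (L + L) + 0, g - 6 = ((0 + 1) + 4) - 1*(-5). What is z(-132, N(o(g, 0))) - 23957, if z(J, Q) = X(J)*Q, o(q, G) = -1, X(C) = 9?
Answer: -23939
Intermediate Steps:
g = 16 (g = 6 + (((0 + 1) + 4) - 1*(-5)) = 6 + ((1 + 4) + 5) = 6 + (5 + 5) = 6 + 10 = 16)
N(L) = 4 + 2*L (N(L) = 4 + ((L + L) + 0) = 4 + (2*L + 0) = 4 + 2*L)
z(J, Q) = 9*Q
z(-132, N(o(g, 0))) - 23957 = 9*(4 + 2*(-1)) - 23957 = 9*(4 - 2) - 23957 = 9*2 - 23957 = 18 - 23957 = -23939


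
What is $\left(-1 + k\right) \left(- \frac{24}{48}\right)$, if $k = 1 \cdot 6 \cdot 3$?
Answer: $- \frac{17}{2} \approx -8.5$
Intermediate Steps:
$k = 18$ ($k = 6 \cdot 3 = 18$)
$\left(-1 + k\right) \left(- \frac{24}{48}\right) = \left(-1 + 18\right) \left(- \frac{24}{48}\right) = 17 \left(\left(-24\right) \frac{1}{48}\right) = 17 \left(- \frac{1}{2}\right) = - \frac{17}{2}$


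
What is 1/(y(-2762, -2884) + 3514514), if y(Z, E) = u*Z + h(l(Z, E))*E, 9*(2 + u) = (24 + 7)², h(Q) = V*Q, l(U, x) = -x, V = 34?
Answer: -9/2516115476 ≈ -3.5769e-9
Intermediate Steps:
h(Q) = 34*Q
u = 943/9 (u = -2 + (24 + 7)²/9 = -2 + (⅑)*31² = -2 + (⅑)*961 = -2 + 961/9 = 943/9 ≈ 104.78)
y(Z, E) = -34*E² + 943*Z/9 (y(Z, E) = 943*Z/9 + (34*(-E))*E = 943*Z/9 + (-34*E)*E = 943*Z/9 - 34*E² = -34*E² + 943*Z/9)
1/(y(-2762, -2884) + 3514514) = 1/((-34*(-2884)² + (943/9)*(-2762)) + 3514514) = 1/((-34*8317456 - 2604566/9) + 3514514) = 1/((-282793504 - 2604566/9) + 3514514) = 1/(-2547746102/9 + 3514514) = 1/(-2516115476/9) = -9/2516115476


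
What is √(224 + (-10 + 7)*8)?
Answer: 10*√2 ≈ 14.142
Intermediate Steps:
√(224 + (-10 + 7)*8) = √(224 - 3*8) = √(224 - 24) = √200 = 10*√2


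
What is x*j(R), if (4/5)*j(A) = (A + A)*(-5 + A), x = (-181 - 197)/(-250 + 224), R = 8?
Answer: 11340/13 ≈ 872.31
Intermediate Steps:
x = 189/13 (x = -378/(-26) = -378*(-1/26) = 189/13 ≈ 14.538)
j(A) = 5*A*(-5 + A)/2 (j(A) = 5*((A + A)*(-5 + A))/4 = 5*((2*A)*(-5 + A))/4 = 5*(2*A*(-5 + A))/4 = 5*A*(-5 + A)/2)
x*j(R) = 189*((5/2)*8*(-5 + 8))/13 = 189*((5/2)*8*3)/13 = (189/13)*60 = 11340/13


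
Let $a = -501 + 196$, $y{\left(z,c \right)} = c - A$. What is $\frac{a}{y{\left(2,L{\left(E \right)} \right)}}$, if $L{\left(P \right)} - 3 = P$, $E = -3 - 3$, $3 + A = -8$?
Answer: $- \frac{305}{8} \approx -38.125$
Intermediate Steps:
$A = -11$ ($A = -3 - 8 = -11$)
$E = -6$ ($E = -3 - 3 = -6$)
$L{\left(P \right)} = 3 + P$
$y{\left(z,c \right)} = 11 + c$ ($y{\left(z,c \right)} = c - -11 = c + 11 = 11 + c$)
$a = -305$
$\frac{a}{y{\left(2,L{\left(E \right)} \right)}} = - \frac{305}{11 + \left(3 - 6\right)} = - \frac{305}{11 - 3} = - \frac{305}{8}$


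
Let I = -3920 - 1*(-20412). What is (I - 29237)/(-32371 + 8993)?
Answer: 12745/23378 ≈ 0.54517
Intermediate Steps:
I = 16492 (I = -3920 + 20412 = 16492)
(I - 29237)/(-32371 + 8993) = (16492 - 29237)/(-32371 + 8993) = -12745/(-23378) = -12745*(-1/23378) = 12745/23378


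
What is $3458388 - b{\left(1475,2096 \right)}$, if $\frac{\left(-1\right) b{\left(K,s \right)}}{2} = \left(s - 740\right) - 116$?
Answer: $3460868$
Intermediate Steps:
$b{\left(K,s \right)} = 1712 - 2 s$ ($b{\left(K,s \right)} = - 2 \left(\left(s - 740\right) - 116\right) = - 2 \left(\left(-740 + s\right) - 116\right) = - 2 \left(-856 + s\right) = 1712 - 2 s$)
$3458388 - b{\left(1475,2096 \right)} = 3458388 - \left(1712 - 4192\right) = 3458388 - -2480 = 3458388 + 2480 = 3460868$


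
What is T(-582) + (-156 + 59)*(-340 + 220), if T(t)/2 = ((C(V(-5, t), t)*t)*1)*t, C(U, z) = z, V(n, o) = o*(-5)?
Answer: -394263096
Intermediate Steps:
V(n, o) = -5*o
T(t) = 2*t³ (T(t) = 2*(((t*t)*1)*t) = 2*((t²*1)*t) = 2*(t²*t) = 2*t³)
T(-582) + (-156 + 59)*(-340 + 220) = 2*(-582)³ + (-156 + 59)*(-340 + 220) = 2*(-197137368) - 97*(-120) = -394274736 + 11640 = -394263096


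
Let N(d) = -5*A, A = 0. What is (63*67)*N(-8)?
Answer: 0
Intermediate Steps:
N(d) = 0 (N(d) = -5*0 = 0)
(63*67)*N(-8) = (63*67)*0 = 4221*0 = 0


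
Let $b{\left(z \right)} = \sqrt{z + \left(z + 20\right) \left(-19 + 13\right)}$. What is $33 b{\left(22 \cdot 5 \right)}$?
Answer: $33 i \sqrt{670} \approx 854.18 i$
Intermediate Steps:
$b{\left(z \right)} = \sqrt{-120 - 5 z}$ ($b{\left(z \right)} = \sqrt{z + \left(20 + z\right) \left(-6\right)} = \sqrt{z - \left(120 + 6 z\right)} = \sqrt{-120 - 5 z}$)
$33 b{\left(22 \cdot 5 \right)} = 33 \sqrt{-120 - 5 \cdot 22 \cdot 5} = 33 \sqrt{-120 - 550} = 33 \sqrt{-670} = 33 i \sqrt{670}$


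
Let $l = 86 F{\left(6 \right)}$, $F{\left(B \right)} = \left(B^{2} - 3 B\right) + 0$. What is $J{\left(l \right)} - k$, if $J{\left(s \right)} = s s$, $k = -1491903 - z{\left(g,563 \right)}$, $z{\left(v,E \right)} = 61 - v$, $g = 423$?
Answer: $3887845$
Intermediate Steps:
$F{\left(B \right)} = B^{2} - 3 B$
$l = 1548$ ($l = 86 \cdot 6 \left(-3 + 6\right) = 86 \cdot 6 \cdot 3 = 86 \cdot 18 = 1548$)
$k = -1491541$ ($k = -1491903 - \left(61 - 423\right) = -1491903 - -362 = -1491903 + 362 = -1491541$)
$J{\left(s \right)} = s^{2}$
$J{\left(l \right)} - k = 1548^{2} - -1491541 = 2396304 + 1491541 = 3887845$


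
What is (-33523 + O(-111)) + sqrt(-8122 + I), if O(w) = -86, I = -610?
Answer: -33609 + 2*I*sqrt(2183) ≈ -33609.0 + 93.445*I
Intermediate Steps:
(-33523 + O(-111)) + sqrt(-8122 + I) = (-33523 - 86) + sqrt(-8122 - 610) = -33609 + sqrt(-8732) = -33609 + 2*I*sqrt(2183)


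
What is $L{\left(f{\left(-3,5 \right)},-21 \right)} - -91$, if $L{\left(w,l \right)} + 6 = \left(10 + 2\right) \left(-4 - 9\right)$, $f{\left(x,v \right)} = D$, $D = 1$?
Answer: $-71$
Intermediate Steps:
$f{\left(x,v \right)} = 1$
$L{\left(w,l \right)} = -162$ ($L{\left(w,l \right)} = -6 + \left(10 + 2\right) \left(-4 - 9\right) = -6 + 12 \left(-13\right) = -6 - 156 = -162$)
$L{\left(f{\left(-3,5 \right)},-21 \right)} - -91 = -162 - -91 = -162 + 91 = -71$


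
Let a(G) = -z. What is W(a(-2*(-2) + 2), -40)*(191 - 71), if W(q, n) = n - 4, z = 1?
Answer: -5280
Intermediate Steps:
a(G) = -1 (a(G) = -1*1 = -1)
W(q, n) = -4 + n
W(a(-2*(-2) + 2), -40)*(191 - 71) = (-4 - 40)*(191 - 71) = -44*120 = -5280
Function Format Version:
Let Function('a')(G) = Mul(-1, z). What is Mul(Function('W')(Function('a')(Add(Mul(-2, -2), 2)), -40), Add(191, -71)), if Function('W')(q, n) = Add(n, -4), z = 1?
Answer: -5280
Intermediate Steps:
Function('a')(G) = -1 (Function('a')(G) = Mul(-1, 1) = -1)
Function('W')(q, n) = Add(-4, n)
Mul(Function('W')(Function('a')(Add(Mul(-2, -2), 2)), -40), Add(191, -71)) = Mul(Add(-4, -40), Add(191, -71)) = Mul(-44, 120) = -5280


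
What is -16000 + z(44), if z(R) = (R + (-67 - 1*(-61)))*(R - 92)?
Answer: -17824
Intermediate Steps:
z(R) = (-92 + R)*(-6 + R) (z(R) = (R + (-67 + 61))*(-92 + R) = (R - 6)*(-92 + R) = (-6 + R)*(-92 + R) = (-92 + R)*(-6 + R))
-16000 + z(44) = -16000 + (552 + 44² - 98*44) = -16000 + (552 + 1936 - 4312) = -16000 - 1824 = -17824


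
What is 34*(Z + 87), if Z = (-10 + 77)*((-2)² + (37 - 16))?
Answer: 59908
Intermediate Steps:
Z = 1675 (Z = 67*(4 + 21) = 67*25 = 1675)
34*(Z + 87) = 34*(1675 + 87) = 34*1762 = 59908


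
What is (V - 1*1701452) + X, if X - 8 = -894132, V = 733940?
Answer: -1861636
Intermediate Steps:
X = -894124 (X = 8 - 894132 = -894124)
(V - 1*1701452) + X = (733940 - 1*1701452) - 894124 = (733940 - 1701452) - 894124 = -967512 - 894124 = -1861636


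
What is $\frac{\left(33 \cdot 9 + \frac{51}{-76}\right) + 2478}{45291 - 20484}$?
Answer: $\frac{70283}{628444} \approx 0.11184$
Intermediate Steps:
$\frac{\left(33 \cdot 9 + \frac{51}{-76}\right) + 2478}{45291 - 20484} = \frac{\left(297 + 51 \left(- \frac{1}{76}\right)\right) + 2478}{45291 - 20484} = \frac{\left(297 - \frac{51}{76}\right) + 2478}{45291 - 20484} = \frac{\frac{22521}{76} + 2478}{24807} = \frac{210849}{76} \cdot \frac{1}{24807} = \frac{70283}{628444}$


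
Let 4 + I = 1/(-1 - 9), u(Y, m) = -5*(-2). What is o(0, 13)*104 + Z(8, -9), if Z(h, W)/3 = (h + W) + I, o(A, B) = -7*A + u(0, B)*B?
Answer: 135047/10 ≈ 13505.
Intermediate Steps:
u(Y, m) = 10
o(A, B) = -7*A + 10*B
I = -41/10 (I = -4 + 1/(-1 - 9) = -4 + 1/(-10) = -4 - ⅒ = -41/10 ≈ -4.1000)
Z(h, W) = -123/10 + 3*W + 3*h (Z(h, W) = 3*((h + W) - 41/10) = 3*((W + h) - 41/10) = 3*(-41/10 + W + h) = -123/10 + 3*W + 3*h)
o(0, 13)*104 + Z(8, -9) = (-7*0 + 10*13)*104 + (-123/10 + 3*(-9) + 3*8) = (0 + 130)*104 + (-123/10 - 27 + 24) = 130*104 - 153/10 = 13520 - 153/10 = 135047/10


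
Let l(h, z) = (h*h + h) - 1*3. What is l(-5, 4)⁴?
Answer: 83521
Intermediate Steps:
l(h, z) = -3 + h + h² (l(h, z) = (h² + h) - 3 = (h + h²) - 3 = -3 + h + h²)
l(-5, 4)⁴ = (-3 - 5 + (-5)²)⁴ = (-3 - 5 + 25)⁴ = 17⁴ = 83521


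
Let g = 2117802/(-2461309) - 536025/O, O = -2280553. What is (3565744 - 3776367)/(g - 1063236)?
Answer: 1182257570737845371/5968102010985033753 ≈ 0.19810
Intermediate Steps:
g = -3510436547781/5613145623877 (g = 2117802/(-2461309) - 536025/(-2280553) = 2117802*(-1/2461309) - 536025*(-1/2280553) = -2117802/2461309 + 536025/2280553 = -3510436547781/5613145623877 ≈ -0.62540)
(3565744 - 3776367)/(g - 1063236) = (3565744 - 3776367)/(-3510436547781/5613145623877 - 1063236) = -210623/(-5968102010985033753/5613145623877) = -210623*(-5613145623877/5968102010985033753) = 1182257570737845371/5968102010985033753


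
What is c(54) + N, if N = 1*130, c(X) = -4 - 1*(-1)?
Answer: 127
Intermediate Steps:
c(X) = -3 (c(X) = -4 + 1 = -3)
N = 130
c(54) + N = -3 + 130 = 127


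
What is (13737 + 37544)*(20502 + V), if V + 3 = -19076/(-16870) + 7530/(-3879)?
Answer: 11464512758772949/10906455 ≈ 1.0512e+9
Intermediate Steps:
V = -41558581/10906455 (V = -3 + (-19076/(-16870) + 7530/(-3879)) = -3 + (-19076*(-1/16870) + 7530*(-1/3879)) = -3 + (9538/8435 - 2510/1293) = -3 - 8839216/10906455 = -41558581/10906455 ≈ -3.8105)
(13737 + 37544)*(20502 + V) = (13737 + 37544)*(20502 - 41558581/10906455) = 51281*(223562581829/10906455) = 11464512758772949/10906455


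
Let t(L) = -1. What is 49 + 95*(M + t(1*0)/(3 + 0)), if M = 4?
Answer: 1192/3 ≈ 397.33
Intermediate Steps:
49 + 95*(M + t(1*0)/(3 + 0)) = 49 + 95*(4 - 1/(3 + 0)) = 49 + 95*(4 - 1/3) = 49 + 95*(11/3) = 49 + 1045/3 = 1192/3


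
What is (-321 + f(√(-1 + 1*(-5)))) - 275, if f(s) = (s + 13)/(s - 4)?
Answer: -6579/11 - 17*I*√6/22 ≈ -598.09 - 1.8928*I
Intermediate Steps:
f(s) = (13 + s)/(-4 + s)
(-321 + f(√(-1 + 1*(-5)))) - 275 = (-321 + (13 + √(-1 + 1*(-5)))/(-4 + √(-1 + 1*(-5)))) - 275 = (-321 + (13 + √(-1 - 5))/(-4 + √(-1 - 5))) - 275 = (-321 + (13 + √(-6))/(-4 + √(-6))) - 275 = (-321 + (13 + I*√6)/(-4 + I*√6)) - 275 = -596 + (13 + I*√6)/(-4 + I*√6)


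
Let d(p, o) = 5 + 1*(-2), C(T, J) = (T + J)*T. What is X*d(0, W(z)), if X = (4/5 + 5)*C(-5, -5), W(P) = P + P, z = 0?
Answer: 870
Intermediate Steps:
C(T, J) = T*(J + T) (C(T, J) = (J + T)*T = T*(J + T))
W(P) = 2*P
d(p, o) = 3 (d(p, o) = 5 - 2 = 3)
X = 290 (X = (4/5 + 5)*(-5*(-5 - 5)) = (4*(⅕) + 5)*(-5*(-10)) = (⅘ + 5)*50 = (29/5)*50 = 290)
X*d(0, W(z)) = 290*3 = 870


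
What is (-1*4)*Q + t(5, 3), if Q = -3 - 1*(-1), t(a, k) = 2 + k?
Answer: 13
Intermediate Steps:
Q = -2 (Q = -3 + 1 = -2)
(-1*4)*Q + t(5, 3) = -1*4*(-2) + (2 + 3) = -4*(-2) + 5 = 8 + 5 = 13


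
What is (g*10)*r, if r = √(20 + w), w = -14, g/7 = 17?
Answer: 1190*√6 ≈ 2914.9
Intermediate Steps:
g = 119 (g = 7*17 = 119)
r = √6 (r = √(20 - 14) = √6 ≈ 2.4495)
(g*10)*r = (119*10)*√6 = 1190*√6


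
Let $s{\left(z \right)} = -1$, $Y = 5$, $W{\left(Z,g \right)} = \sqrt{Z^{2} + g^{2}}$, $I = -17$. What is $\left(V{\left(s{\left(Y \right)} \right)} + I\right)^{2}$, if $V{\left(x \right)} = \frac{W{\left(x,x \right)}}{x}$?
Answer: $\left(17 + \sqrt{2}\right)^{2} \approx 339.08$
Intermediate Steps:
$V{\left(x \right)} = \frac{\sqrt{2} \sqrt{x^{2}}}{x}$ ($V{\left(x \right)} = \frac{\sqrt{x^{2} + x^{2}}}{x} = \frac{\sqrt{2 x^{2}}}{x} = \frac{\sqrt{2} \sqrt{x^{2}}}{x}$)
$\left(V{\left(s{\left(Y \right)} \right)} + I\right)^{2} = \left(\frac{\sqrt{2} \sqrt{\left(-1\right)^{2}}}{-1} - 17\right)^{2} = \left(\sqrt{2} \left(-1\right) \sqrt{1} - 17\right)^{2} = \left(\sqrt{2} \left(-1\right) 1 - 17\right)^{2} = \left(- \sqrt{2} - 17\right)^{2} = \left(-17 - \sqrt{2}\right)^{2}$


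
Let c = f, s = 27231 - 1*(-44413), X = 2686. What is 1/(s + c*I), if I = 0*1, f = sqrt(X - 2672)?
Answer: 1/71644 ≈ 1.3958e-5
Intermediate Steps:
s = 71644 (s = 27231 + 44413 = 71644)
f = sqrt(14) (f = sqrt(2686 - 2672) = sqrt(14) ≈ 3.7417)
c = sqrt(14) ≈ 3.7417
I = 0
1/(s + c*I) = 1/(71644 + sqrt(14)*0) = 1/(71644 + 0) = 1/71644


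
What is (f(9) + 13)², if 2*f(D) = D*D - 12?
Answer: 9025/4 ≈ 2256.3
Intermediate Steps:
f(D) = -6 + D²/2 (f(D) = (D*D - 12)/2 = (D² - 12)/2 = (-12 + D²)/2 = -6 + D²/2)
(f(9) + 13)² = ((-6 + (½)*9²) + 13)² = ((-6 + (½)*81) + 13)² = ((-6 + 81/2) + 13)² = (69/2 + 13)² = (95/2)² = 9025/4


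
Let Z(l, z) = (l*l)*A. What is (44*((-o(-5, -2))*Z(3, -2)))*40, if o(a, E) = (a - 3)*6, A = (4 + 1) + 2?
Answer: 5322240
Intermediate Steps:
A = 7 (A = 5 + 2 = 7)
o(a, E) = -18 + 6*a (o(a, E) = (-3 + a)*6 = -18 + 6*a)
Z(l, z) = 7*l**2 (Z(l, z) = (l*l)*7 = l**2*7 = 7*l**2)
(44*((-o(-5, -2))*Z(3, -2)))*40 = (44*((-(-18 + 6*(-5)))*(7*3**2)))*40 = (44*((-(-18 - 30))*(7*9)))*40 = (44*(-1*(-48)*63))*40 = (44*(48*63))*40 = (44*3024)*40 = 133056*40 = 5322240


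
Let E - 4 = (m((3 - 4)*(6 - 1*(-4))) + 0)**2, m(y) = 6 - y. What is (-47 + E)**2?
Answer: 45369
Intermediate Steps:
E = 260 (E = 4 + ((6 - (3 - 4)*(6 - 1*(-4))) + 0)**2 = 4 + ((6 - (-1)*(6 + 4)) + 0)**2 = 4 + ((6 - (-1)*10) + 0)**2 = 4 + ((6 - 1*(-10)) + 0)**2 = 4 + ((6 + 10) + 0)**2 = 4 + (16 + 0)**2 = 4 + 16**2 = 4 + 256 = 260)
(-47 + E)**2 = (-47 + 260)**2 = 213**2 = 45369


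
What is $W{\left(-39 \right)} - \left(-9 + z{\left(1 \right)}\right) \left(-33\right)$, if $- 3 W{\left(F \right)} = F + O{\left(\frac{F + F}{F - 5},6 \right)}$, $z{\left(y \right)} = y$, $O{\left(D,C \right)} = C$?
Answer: $-253$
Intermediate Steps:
$W{\left(F \right)} = -2 - \frac{F}{3}$ ($W{\left(F \right)} = - \frac{F + 6}{3} = - \frac{6 + F}{3} = -2 - \frac{F}{3}$)
$W{\left(-39 \right)} - \left(-9 + z{\left(1 \right)}\right) \left(-33\right) = \left(-2 - -13\right) - \left(-9 + 1\right) \left(-33\right) = \left(-2 + 13\right) - \left(-8\right) \left(-33\right) = 11 - 264 = -253$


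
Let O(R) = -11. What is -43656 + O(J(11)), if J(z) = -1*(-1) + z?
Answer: -43667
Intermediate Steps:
J(z) = 1 + z
-43656 + O(J(11)) = -43656 - 11 = -43667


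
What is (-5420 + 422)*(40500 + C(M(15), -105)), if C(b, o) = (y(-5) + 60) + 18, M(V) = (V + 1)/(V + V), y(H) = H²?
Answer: -202933794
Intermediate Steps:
M(V) = (1 + V)/(2*V) (M(V) = (1 + V)/((2*V)) = (1 + V)*(1/(2*V)) = (1 + V)/(2*V))
C(b, o) = 103 (C(b, o) = ((-5)² + 60) + 18 = (25 + 60) + 18 = 85 + 18 = 103)
(-5420 + 422)*(40500 + C(M(15), -105)) = (-5420 + 422)*(40500 + 103) = -4998*40603 = -202933794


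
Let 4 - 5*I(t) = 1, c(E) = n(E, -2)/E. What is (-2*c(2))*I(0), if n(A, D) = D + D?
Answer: 12/5 ≈ 2.4000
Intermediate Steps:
n(A, D) = 2*D
c(E) = -4/E (c(E) = (2*(-2))/E = -4/E)
I(t) = 3/5 (I(t) = 4/5 - 1/5*1 = 4/5 - 1/5 = 3/5)
(-2*c(2))*I(0) = -(-8)/2*(3/5) = -2*(-2)*(3/5) = 4*(3/5) = 12/5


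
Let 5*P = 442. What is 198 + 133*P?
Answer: 59776/5 ≈ 11955.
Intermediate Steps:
P = 442/5 (P = (⅕)*442 = 442/5 ≈ 88.400)
198 + 133*P = 198 + 133*(442/5) = 198 + 58786/5 = 59776/5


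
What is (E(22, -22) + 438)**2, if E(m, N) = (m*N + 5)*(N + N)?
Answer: 462852196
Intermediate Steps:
E(m, N) = 2*N*(5 + N*m) (E(m, N) = (N*m + 5)*(2*N) = (5 + N*m)*(2*N) = 2*N*(5 + N*m))
(E(22, -22) + 438)**2 = (2*(-22)*(5 - 22*22) + 438)**2 = (2*(-22)*(5 - 484) + 438)**2 = (2*(-22)*(-479) + 438)**2 = (21076 + 438)**2 = 21514**2 = 462852196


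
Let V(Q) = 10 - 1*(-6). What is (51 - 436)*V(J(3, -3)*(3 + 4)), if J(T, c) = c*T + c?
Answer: -6160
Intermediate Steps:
J(T, c) = c + T*c (J(T, c) = T*c + c = c + T*c)
V(Q) = 16 (V(Q) = 10 + 6 = 16)
(51 - 436)*V(J(3, -3)*(3 + 4)) = (51 - 436)*16 = -385*16 = -6160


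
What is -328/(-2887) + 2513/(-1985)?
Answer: -6603951/5730695 ≈ -1.1524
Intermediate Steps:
-328/(-2887) + 2513/(-1985) = -328*(-1/2887) + 2513*(-1/1985) = 328/2887 - 2513/1985 = -6603951/5730695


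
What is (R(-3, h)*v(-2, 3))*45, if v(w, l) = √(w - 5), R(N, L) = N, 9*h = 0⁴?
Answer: -135*I*√7 ≈ -357.18*I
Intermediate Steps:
h = 0 (h = (⅑)*0⁴ = (⅑)*0 = 0)
v(w, l) = √(-5 + w)
(R(-3, h)*v(-2, 3))*45 = -3*√(-5 - 2)*45 = -3*I*√7*45 = -135*I*√7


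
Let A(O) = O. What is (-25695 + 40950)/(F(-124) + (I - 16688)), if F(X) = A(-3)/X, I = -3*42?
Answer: -1891620/2084933 ≈ -0.90728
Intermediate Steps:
I = -126
F(X) = -3/X
(-25695 + 40950)/(F(-124) + (I - 16688)) = (-25695 + 40950)/(-3/(-124) + (-126 - 16688)) = 15255/(-3*(-1/124) - 16814) = 15255/(3/124 - 16814) = 15255/(-2084933/124) = 15255*(-124/2084933) = -1891620/2084933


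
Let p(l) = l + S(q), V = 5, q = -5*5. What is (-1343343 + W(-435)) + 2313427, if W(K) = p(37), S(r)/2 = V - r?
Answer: 970181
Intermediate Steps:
q = -25
S(r) = 10 - 2*r (S(r) = 2*(5 - r) = 10 - 2*r)
p(l) = 60 + l (p(l) = l + (10 - 2*(-25)) = l + (10 + 50) = l + 60 = 60 + l)
W(K) = 97 (W(K) = 60 + 37 = 97)
(-1343343 + W(-435)) + 2313427 = (-1343343 + 97) + 2313427 = -1343246 + 2313427 = 970181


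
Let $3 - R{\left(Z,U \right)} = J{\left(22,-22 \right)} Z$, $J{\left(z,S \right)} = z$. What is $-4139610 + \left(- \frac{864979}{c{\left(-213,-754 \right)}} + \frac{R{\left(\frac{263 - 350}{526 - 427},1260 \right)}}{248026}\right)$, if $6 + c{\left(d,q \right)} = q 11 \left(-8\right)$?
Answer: $- \frac{51089777611028465}{12341649747} \approx -4.1396 \cdot 10^{6}$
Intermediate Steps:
$c{\left(d,q \right)} = -6 - 88 q$ ($c{\left(d,q \right)} = -6 + q 11 \left(-8\right) = -6 + 11 q \left(-8\right) = -6 - 88 q$)
$R{\left(Z,U \right)} = 3 - 22 Z$
$-4139610 + \left(- \frac{864979}{c{\left(-213,-754 \right)}} + \frac{R{\left(\frac{263 - 350}{526 - 427},1260 \right)}}{248026}\right) = -4139610 + \left(- \frac{864979}{-6 - -66352} + \frac{3 - 22 \frac{263 - 350}{526 - 427}}{248026}\right) = -4139610 + \left(- \frac{864979}{-6 + 66352} + \left(3 - 22 \left(- \frac{87}{99}\right)\right) \frac{1}{248026}\right) = -4139610 - \left(\frac{864979}{66346} - \left(3 - 22 \left(\left(-87\right) \frac{1}{99}\right)\right) \frac{1}{248026}\right) = -4139610 - \left(\frac{864979}{66346} - \left(3 - - \frac{58}{3}\right) \frac{1}{248026}\right) = -4139610 - \left(\frac{864979}{66346} - \left(3 + \frac{58}{3}\right) \frac{1}{248026}\right) = -4139610 + \left(- \frac{864979}{66346} + \frac{67}{3} \cdot \frac{1}{248026}\right) = -4139610 + \left(- \frac{864979}{66346} + \frac{67}{744078}\right) = -4139610 - \frac{160901849795}{12341649747} = - \frac{51089777611028465}{12341649747}$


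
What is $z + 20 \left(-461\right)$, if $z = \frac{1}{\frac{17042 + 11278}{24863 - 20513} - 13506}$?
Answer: $- \frac{18047467865}{1957426} \approx -9220.0$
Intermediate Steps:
$z = - \frac{145}{1957426}$ ($z = \frac{1}{\frac{28320}{4350} - 13506} = \frac{1}{28320 \cdot \frac{1}{4350} - 13506} = \frac{1}{\frac{944}{145} - 13506} = \frac{1}{- \frac{1957426}{145}} = - \frac{145}{1957426} \approx -7.4077 \cdot 10^{-5}$)
$z + 20 \left(-461\right) = - \frac{145}{1957426} + 20 \left(-461\right) = - \frac{145}{1957426} - 9220 = - \frac{18047467865}{1957426}$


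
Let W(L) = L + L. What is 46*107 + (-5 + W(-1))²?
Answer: 4971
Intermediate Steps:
W(L) = 2*L
46*107 + (-5 + W(-1))² = 46*107 + (-5 + 2*(-1))² = 4922 + (-5 - 2)² = 4922 + (-7)² = 4922 + 49 = 4971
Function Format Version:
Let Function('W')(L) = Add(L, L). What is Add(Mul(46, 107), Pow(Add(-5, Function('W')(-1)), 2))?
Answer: 4971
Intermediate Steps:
Function('W')(L) = Mul(2, L)
Add(Mul(46, 107), Pow(Add(-5, Function('W')(-1)), 2)) = Add(Mul(46, 107), Pow(Add(-5, Mul(2, -1)), 2)) = Add(4922, Pow(Add(-5, -2), 2)) = Add(4922, Pow(-7, 2)) = Add(4922, 49) = 4971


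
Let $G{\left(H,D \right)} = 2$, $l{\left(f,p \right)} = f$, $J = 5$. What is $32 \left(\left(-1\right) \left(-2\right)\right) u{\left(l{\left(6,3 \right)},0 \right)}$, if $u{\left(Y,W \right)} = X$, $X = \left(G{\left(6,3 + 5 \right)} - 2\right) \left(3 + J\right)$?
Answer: $0$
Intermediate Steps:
$X = 0$ ($X = \left(2 - 2\right) \left(3 + 5\right) = 0 \cdot 8 = 0$)
$u{\left(Y,W \right)} = 0$
$32 \left(\left(-1\right) \left(-2\right)\right) u{\left(l{\left(6,3 \right)},0 \right)} = 32 \left(\left(-1\right) \left(-2\right)\right) 0 = 32 \cdot 2 \cdot 0 = 64 \cdot 0 = 0$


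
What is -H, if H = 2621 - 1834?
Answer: -787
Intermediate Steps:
H = 787
-H = -1*787 = -787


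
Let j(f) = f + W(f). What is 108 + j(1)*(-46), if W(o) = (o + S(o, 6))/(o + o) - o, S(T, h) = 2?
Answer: 39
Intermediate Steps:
W(o) = -o + (2 + o)/(2*o) (W(o) = (o + 2)/(o + o) - o = (2 + o)/((2*o)) - o = (2 + o)*(1/(2*o)) - o = (2 + o)/(2*o) - o = -o + (2 + o)/(2*o))
j(f) = ½ + 1/f (j(f) = f + (½ + 1/f - f) = ½ + 1/f)
108 + j(1)*(-46) = 108 + ((½)*(2 + 1)/1)*(-46) = 108 + ((½)*1*3)*(-46) = 108 + (3/2)*(-46) = 108 - 69 = 39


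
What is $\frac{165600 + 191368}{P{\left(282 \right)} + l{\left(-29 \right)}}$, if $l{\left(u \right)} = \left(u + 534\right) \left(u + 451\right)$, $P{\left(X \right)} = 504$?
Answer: $\frac{178484}{106807} \approx 1.6711$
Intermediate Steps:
$l{\left(u \right)} = \left(451 + u\right) \left(534 + u\right)$ ($l{\left(u \right)} = \left(534 + u\right) \left(451 + u\right) = \left(451 + u\right) \left(534 + u\right)$)
$\frac{165600 + 191368}{P{\left(282 \right)} + l{\left(-29 \right)}} = \frac{165600 + 191368}{504 + \left(240834 + \left(-29\right)^{2} + 985 \left(-29\right)\right)} = \frac{356968}{504 + \left(240834 + 841 - 28565\right)} = \frac{356968}{504 + 213110} = \frac{356968}{213614} = 356968 \cdot \frac{1}{213614} = \frac{178484}{106807}$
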